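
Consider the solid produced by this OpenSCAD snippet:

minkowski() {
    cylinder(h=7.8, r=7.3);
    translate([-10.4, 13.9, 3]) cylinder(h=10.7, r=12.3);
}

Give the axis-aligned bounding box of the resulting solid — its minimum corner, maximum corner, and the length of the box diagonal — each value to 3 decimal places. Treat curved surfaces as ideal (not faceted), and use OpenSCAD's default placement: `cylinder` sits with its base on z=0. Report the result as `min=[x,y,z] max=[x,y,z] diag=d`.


min=[-30.000,-5.700,3.000] max=[9.200,33.500,21.500] diag=58.443

A = translate([-10.4, 13.9, 3]) cylinder(h=10.7, r=12.3) → bbox [-22.7,1.6,3] .. [1.9,26.2,13.7]
B = cylinder(h=7.8, r=7.3) → bbox [-7.3,-7.3,0] .. [7.3,7.3,7.8]
lo = A.lo+B.lo = [-22.7-7.3, 1.6-7.3, 3+0] = [-30.000,-5.700,3.000]
hi = A.hi+B.hi = [1.9+7.3, 26.2+7.3, 13.7+7.8] = [9.200,33.500,21.500]
diag = √(39.2²+39.2²+18.5²) = √3415.53 = 58.443


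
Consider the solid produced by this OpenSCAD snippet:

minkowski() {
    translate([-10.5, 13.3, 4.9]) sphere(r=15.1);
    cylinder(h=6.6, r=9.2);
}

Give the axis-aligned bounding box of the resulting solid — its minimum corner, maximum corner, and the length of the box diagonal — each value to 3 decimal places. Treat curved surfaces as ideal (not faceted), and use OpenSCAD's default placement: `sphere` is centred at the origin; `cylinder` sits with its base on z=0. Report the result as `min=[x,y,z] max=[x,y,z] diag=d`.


A = translate([-10.5, 13.3, 4.9]) sphere(r=15.1) → bbox [-25.6,-1.8,-10.2] .. [4.6,28.4,20]
B = cylinder(h=6.6, r=9.2) → bbox [-9.2,-9.2,0] .. [9.2,9.2,6.6]
lo = A.lo+B.lo = [-25.6-9.2, -1.8-9.2, -10.2+0] = [-34.800,-11.000,-10.200]
hi = A.hi+B.hi = [4.6+9.2, 28.4+9.2, 20+6.6] = [13.800,37.600,26.600]
diag = √(48.6²+48.6²+36.8²) = √6078.16 = 77.963

min=[-34.800,-11.000,-10.200] max=[13.800,37.600,26.600] diag=77.963


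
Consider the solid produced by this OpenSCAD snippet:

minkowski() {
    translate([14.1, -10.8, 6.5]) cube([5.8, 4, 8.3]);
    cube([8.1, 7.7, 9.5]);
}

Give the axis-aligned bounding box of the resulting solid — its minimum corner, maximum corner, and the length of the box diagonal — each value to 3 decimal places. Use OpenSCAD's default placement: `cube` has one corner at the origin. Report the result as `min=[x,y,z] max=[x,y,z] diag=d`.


A = translate([14.1, -10.8, 6.5]) cube([5.8, 4, 8.3]) → bbox [14.1,-10.8,6.5] .. [19.9,-6.8,14.8]
B = cube([8.1, 7.7, 9.5]) → bbox [0,0,0] .. [8.1,7.7,9.5]
lo = A.lo+B.lo = [14.1+0, -10.8+0, 6.5+0] = [14.100,-10.800,6.500]
hi = A.hi+B.hi = [19.9+8.1, -6.8+7.7, 14.8+9.5] = [28.000,0.900,24.300]
diag = √(13.9²+11.7²+17.8²) = √646.94 = 25.435

min=[14.100,-10.800,6.500] max=[28.000,0.900,24.300] diag=25.435


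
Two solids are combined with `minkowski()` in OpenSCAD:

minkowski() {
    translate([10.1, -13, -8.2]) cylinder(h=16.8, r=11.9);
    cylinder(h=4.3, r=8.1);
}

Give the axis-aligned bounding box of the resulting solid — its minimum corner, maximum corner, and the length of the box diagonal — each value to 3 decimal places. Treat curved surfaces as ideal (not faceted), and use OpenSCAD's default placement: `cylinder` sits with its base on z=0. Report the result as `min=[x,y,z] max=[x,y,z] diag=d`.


A = translate([10.1, -13, -8.2]) cylinder(h=16.8, r=11.9) → bbox [-1.8,-24.9,-8.2] .. [22,-1.1,8.6]
B = cylinder(h=4.3, r=8.1) → bbox [-8.1,-8.1,0] .. [8.1,8.1,4.3]
lo = A.lo+B.lo = [-1.8-8.1, -24.9-8.1, -8.2+0] = [-9.900,-33.000,-8.200]
hi = A.hi+B.hi = [22+8.1, -1.1+8.1, 8.6+4.3] = [30.100,7.000,12.900]
diag = √(40²+40²+21.1²) = √3645.21 = 60.376

min=[-9.900,-33.000,-8.200] max=[30.100,7.000,12.900] diag=60.376


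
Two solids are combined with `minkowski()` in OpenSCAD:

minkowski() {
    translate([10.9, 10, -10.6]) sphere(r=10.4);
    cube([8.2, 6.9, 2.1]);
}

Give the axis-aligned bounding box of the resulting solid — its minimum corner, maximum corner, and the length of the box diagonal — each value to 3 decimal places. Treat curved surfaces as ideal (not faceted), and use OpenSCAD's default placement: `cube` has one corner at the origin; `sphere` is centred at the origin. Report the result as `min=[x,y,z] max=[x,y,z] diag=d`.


min=[0.500,-0.400,-21.000] max=[29.500,27.300,1.900] diag=46.181

A = translate([10.9, 10, -10.6]) sphere(r=10.4) → bbox [0.5,-0.4,-21] .. [21.3,20.4,-0.2]
B = cube([8.2, 6.9, 2.1]) → bbox [0,0,0] .. [8.2,6.9,2.1]
lo = A.lo+B.lo = [0.5+0, -0.4+0, -21+0] = [0.500,-0.400,-21.000]
hi = A.hi+B.hi = [21.3+8.2, 20.4+6.9, -0.2+2.1] = [29.500,27.300,1.900]
diag = √(29²+27.7²+22.9²) = √2132.7 = 46.181


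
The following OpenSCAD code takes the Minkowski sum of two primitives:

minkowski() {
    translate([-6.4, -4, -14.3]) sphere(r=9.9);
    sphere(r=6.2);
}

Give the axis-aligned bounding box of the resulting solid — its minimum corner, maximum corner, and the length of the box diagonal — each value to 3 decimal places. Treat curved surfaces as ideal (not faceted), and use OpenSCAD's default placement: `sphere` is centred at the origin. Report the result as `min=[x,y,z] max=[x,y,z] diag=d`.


A = translate([-6.4, -4, -14.3]) sphere(r=9.9) → bbox [-16.3,-13.9,-24.2] .. [3.5,5.9,-4.4]
B = sphere(r=6.2) → bbox [-6.2,-6.2,-6.2] .. [6.2,6.2,6.2]
lo = A.lo+B.lo = [-16.3-6.2, -13.9-6.2, -24.2-6.2] = [-22.500,-20.100,-30.400]
hi = A.hi+B.hi = [3.5+6.2, 5.9+6.2, -4.4+6.2] = [9.700,12.100,1.800]
diag = √(32.2²+32.2²+32.2²) = √3110.52 = 55.772

min=[-22.500,-20.100,-30.400] max=[9.700,12.100,1.800] diag=55.772


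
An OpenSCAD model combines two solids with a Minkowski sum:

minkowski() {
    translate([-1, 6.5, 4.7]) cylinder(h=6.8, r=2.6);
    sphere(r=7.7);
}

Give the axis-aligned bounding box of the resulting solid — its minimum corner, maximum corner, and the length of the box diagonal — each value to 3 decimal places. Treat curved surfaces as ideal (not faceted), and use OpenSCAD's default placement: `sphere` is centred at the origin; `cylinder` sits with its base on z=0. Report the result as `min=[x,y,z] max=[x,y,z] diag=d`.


A = translate([-1, 6.5, 4.7]) cylinder(h=6.8, r=2.6) → bbox [-3.6,3.9,4.7] .. [1.6,9.1,11.5]
B = sphere(r=7.7) → bbox [-7.7,-7.7,-7.7] .. [7.7,7.7,7.7]
lo = A.lo+B.lo = [-3.6-7.7, 3.9-7.7, 4.7-7.7] = [-11.300,-3.800,-3.000]
hi = A.hi+B.hi = [1.6+7.7, 9.1+7.7, 11.5+7.7] = [9.300,16.800,19.200]
diag = √(20.6²+20.6²+22.2²) = √1341.56 = 36.627

min=[-11.300,-3.800,-3.000] max=[9.300,16.800,19.200] diag=36.627


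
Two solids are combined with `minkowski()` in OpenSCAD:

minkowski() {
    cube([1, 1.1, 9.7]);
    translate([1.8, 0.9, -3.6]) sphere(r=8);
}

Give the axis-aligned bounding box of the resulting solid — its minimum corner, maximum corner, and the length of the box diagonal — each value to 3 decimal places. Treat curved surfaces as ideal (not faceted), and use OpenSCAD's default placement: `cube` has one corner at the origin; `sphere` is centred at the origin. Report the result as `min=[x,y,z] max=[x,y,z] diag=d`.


A = translate([1.8, 0.9, -3.6]) sphere(r=8) → bbox [-6.2,-7.1,-11.6] .. [9.8,8.9,4.4]
B = cube([1, 1.1, 9.7]) → bbox [0,0,0] .. [1,1.1,9.7]
lo = A.lo+B.lo = [-6.2+0, -7.1+0, -11.6+0] = [-6.200,-7.100,-11.600]
hi = A.hi+B.hi = [9.8+1, 8.9+1.1, 4.4+9.7] = [10.800,10.000,14.100]
diag = √(17²+17.1²+25.7²) = √1241.9 = 35.241

min=[-6.200,-7.100,-11.600] max=[10.800,10.000,14.100] diag=35.241


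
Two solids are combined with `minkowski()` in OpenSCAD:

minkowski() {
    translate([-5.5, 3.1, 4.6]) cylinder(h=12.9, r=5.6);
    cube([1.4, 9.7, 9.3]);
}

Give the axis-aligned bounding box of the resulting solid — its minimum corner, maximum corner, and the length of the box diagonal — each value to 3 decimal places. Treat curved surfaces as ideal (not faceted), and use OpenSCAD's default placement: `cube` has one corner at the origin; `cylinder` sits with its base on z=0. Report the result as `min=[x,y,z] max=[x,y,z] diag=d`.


min=[-11.100,-2.500,4.600] max=[1.500,18.400,26.800] diag=32.991

A = translate([-5.5, 3.1, 4.6]) cylinder(h=12.9, r=5.6) → bbox [-11.1,-2.5,4.6] .. [0.1,8.7,17.5]
B = cube([1.4, 9.7, 9.3]) → bbox [0,0,0] .. [1.4,9.7,9.3]
lo = A.lo+B.lo = [-11.1+0, -2.5+0, 4.6+0] = [-11.100,-2.500,4.600]
hi = A.hi+B.hi = [0.1+1.4, 8.7+9.7, 17.5+9.3] = [1.500,18.400,26.800]
diag = √(12.6²+20.9²+22.2²) = √1088.41 = 32.991


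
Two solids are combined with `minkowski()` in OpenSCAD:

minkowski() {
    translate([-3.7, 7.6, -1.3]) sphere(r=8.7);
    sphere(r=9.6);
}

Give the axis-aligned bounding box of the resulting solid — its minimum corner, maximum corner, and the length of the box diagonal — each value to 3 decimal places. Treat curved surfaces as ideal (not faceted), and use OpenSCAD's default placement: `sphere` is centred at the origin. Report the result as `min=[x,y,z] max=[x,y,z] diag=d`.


min=[-22.000,-10.700,-19.600] max=[14.600,25.900,17.000] diag=63.393

A = translate([-3.7, 7.6, -1.3]) sphere(r=8.7) → bbox [-12.4,-1.1,-10] .. [5,16.3,7.4]
B = sphere(r=9.6) → bbox [-9.6,-9.6,-9.6] .. [9.6,9.6,9.6]
lo = A.lo+B.lo = [-12.4-9.6, -1.1-9.6, -10-9.6] = [-22.000,-10.700,-19.600]
hi = A.hi+B.hi = [5+9.6, 16.3+9.6, 7.4+9.6] = [14.600,25.900,17.000]
diag = √(36.6²+36.6²+36.6²) = √4018.68 = 63.393


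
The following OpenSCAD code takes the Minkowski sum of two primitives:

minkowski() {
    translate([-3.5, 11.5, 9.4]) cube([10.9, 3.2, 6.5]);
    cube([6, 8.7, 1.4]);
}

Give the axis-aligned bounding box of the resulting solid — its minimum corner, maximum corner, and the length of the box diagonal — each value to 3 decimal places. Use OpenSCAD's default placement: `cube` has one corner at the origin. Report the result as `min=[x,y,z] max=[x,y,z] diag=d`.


A = translate([-3.5, 11.5, 9.4]) cube([10.9, 3.2, 6.5]) → bbox [-3.5,11.5,9.4] .. [7.4,14.7,15.9]
B = cube([6, 8.7, 1.4]) → bbox [0,0,0] .. [6,8.7,1.4]
lo = A.lo+B.lo = [-3.5+0, 11.5+0, 9.4+0] = [-3.500,11.500,9.400]
hi = A.hi+B.hi = [7.4+6, 14.7+8.7, 15.9+1.4] = [13.400,23.400,17.300]
diag = √(16.9²+11.9²+7.9²) = √489.63 = 22.128

min=[-3.500,11.500,9.400] max=[13.400,23.400,17.300] diag=22.128


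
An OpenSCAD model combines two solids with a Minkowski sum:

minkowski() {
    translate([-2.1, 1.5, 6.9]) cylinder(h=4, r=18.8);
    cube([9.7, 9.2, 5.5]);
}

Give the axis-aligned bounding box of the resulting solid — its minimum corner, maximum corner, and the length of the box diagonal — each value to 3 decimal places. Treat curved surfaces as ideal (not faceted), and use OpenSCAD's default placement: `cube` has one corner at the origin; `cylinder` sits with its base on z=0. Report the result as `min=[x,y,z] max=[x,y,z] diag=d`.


A = translate([-2.1, 1.5, 6.9]) cylinder(h=4, r=18.8) → bbox [-20.9,-17.3,6.9] .. [16.7,20.3,10.9]
B = cube([9.7, 9.2, 5.5]) → bbox [0,0,0] .. [9.7,9.2,5.5]
lo = A.lo+B.lo = [-20.9+0, -17.3+0, 6.9+0] = [-20.900,-17.300,6.900]
hi = A.hi+B.hi = [16.7+9.7, 20.3+9.2, 10.9+5.5] = [26.400,29.500,16.400]
diag = √(47.3²+46.8²+9.5²) = √4517.78 = 67.214

min=[-20.900,-17.300,6.900] max=[26.400,29.500,16.400] diag=67.214


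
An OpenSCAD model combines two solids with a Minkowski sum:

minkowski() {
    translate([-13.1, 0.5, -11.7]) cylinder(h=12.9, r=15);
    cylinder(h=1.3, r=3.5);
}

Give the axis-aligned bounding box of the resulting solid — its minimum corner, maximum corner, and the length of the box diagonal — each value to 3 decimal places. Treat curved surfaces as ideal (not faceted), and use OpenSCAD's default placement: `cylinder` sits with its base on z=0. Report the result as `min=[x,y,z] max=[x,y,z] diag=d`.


min=[-31.600,-18.000,-11.700] max=[5.400,19.000,2.500] diag=54.218

A = translate([-13.1, 0.5, -11.7]) cylinder(h=12.9, r=15) → bbox [-28.1,-14.5,-11.7] .. [1.9,15.5,1.2]
B = cylinder(h=1.3, r=3.5) → bbox [-3.5,-3.5,0] .. [3.5,3.5,1.3]
lo = A.lo+B.lo = [-28.1-3.5, -14.5-3.5, -11.7+0] = [-31.600,-18.000,-11.700]
hi = A.hi+B.hi = [1.9+3.5, 15.5+3.5, 1.2+1.3] = [5.400,19.000,2.500]
diag = √(37²+37²+14.2²) = √2939.64 = 54.218


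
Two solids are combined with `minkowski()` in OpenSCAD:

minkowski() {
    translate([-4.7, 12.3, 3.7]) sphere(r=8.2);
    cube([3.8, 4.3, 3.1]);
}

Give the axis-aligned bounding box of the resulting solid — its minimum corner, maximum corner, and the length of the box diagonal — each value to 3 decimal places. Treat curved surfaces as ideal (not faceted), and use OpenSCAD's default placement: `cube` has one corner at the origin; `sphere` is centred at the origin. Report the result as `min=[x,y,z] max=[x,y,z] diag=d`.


min=[-12.900,4.100,-4.500] max=[7.300,24.800,15.000] diag=34.882

A = translate([-4.7, 12.3, 3.7]) sphere(r=8.2) → bbox [-12.9,4.1,-4.5] .. [3.5,20.5,11.9]
B = cube([3.8, 4.3, 3.1]) → bbox [0,0,0] .. [3.8,4.3,3.1]
lo = A.lo+B.lo = [-12.9+0, 4.1+0, -4.5+0] = [-12.900,4.100,-4.500]
hi = A.hi+B.hi = [3.5+3.8, 20.5+4.3, 11.9+3.1] = [7.300,24.800,15.000]
diag = √(20.2²+20.7²+19.5²) = √1216.78 = 34.882


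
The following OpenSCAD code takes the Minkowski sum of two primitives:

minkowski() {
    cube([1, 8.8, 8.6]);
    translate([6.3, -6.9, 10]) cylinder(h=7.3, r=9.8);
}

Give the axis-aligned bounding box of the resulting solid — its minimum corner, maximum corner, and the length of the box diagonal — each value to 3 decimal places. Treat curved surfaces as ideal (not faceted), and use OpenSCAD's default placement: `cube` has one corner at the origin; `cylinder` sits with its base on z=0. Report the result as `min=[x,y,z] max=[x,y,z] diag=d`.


min=[-3.500,-16.700,10.000] max=[17.100,11.700,25.900] diag=38.519

A = translate([6.3, -6.9, 10]) cylinder(h=7.3, r=9.8) → bbox [-3.5,-16.7,10] .. [16.1,2.9,17.3]
B = cube([1, 8.8, 8.6]) → bbox [0,0,0] .. [1,8.8,8.6]
lo = A.lo+B.lo = [-3.5+0, -16.7+0, 10+0] = [-3.500,-16.700,10.000]
hi = A.hi+B.hi = [16.1+1, 2.9+8.8, 17.3+8.6] = [17.100,11.700,25.900]
diag = √(20.6²+28.4²+15.9²) = √1483.73 = 38.519


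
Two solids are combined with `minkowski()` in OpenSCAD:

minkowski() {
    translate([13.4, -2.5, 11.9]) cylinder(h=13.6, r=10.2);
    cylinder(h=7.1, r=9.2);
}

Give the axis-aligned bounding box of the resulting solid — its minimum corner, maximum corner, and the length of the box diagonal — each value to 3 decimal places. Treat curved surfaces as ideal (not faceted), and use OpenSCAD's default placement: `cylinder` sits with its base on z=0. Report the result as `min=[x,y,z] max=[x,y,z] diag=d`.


min=[-6.000,-21.900,11.900] max=[32.800,16.900,32.600] diag=58.646

A = translate([13.4, -2.5, 11.9]) cylinder(h=13.6, r=10.2) → bbox [3.2,-12.7,11.9] .. [23.6,7.7,25.5]
B = cylinder(h=7.1, r=9.2) → bbox [-9.2,-9.2,0] .. [9.2,9.2,7.1]
lo = A.lo+B.lo = [3.2-9.2, -12.7-9.2, 11.9+0] = [-6.000,-21.900,11.900]
hi = A.hi+B.hi = [23.6+9.2, 7.7+9.2, 25.5+7.1] = [32.800,16.900,32.600]
diag = √(38.8²+38.8²+20.7²) = √3439.37 = 58.646


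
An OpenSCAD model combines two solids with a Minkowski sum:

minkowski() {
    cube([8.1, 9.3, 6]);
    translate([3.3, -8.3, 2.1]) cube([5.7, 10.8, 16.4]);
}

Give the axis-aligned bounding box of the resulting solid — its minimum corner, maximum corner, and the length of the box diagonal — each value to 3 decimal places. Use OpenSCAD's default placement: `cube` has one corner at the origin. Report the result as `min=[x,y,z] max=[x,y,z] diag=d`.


A = translate([3.3, -8.3, 2.1]) cube([5.7, 10.8, 16.4]) → bbox [3.3,-8.3,2.1] .. [9,2.5,18.5]
B = cube([8.1, 9.3, 6]) → bbox [0,0,0] .. [8.1,9.3,6]
lo = A.lo+B.lo = [3.3+0, -8.3+0, 2.1+0] = [3.300,-8.300,2.100]
hi = A.hi+B.hi = [9+8.1, 2.5+9.3, 18.5+6] = [17.100,11.800,24.500]
diag = √(13.8²+20.1²+22.4²) = √1096.21 = 33.109

min=[3.300,-8.300,2.100] max=[17.100,11.800,24.500] diag=33.109


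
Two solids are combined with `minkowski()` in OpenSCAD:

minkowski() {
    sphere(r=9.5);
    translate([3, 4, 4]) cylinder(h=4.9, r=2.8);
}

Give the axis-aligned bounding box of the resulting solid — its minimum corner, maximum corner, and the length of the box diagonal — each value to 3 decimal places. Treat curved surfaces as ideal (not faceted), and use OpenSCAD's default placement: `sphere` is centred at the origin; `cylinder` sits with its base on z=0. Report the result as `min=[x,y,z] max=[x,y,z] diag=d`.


min=[-9.300,-8.300,-5.500] max=[15.300,16.300,18.400] diag=42.208

A = translate([3, 4, 4]) cylinder(h=4.9, r=2.8) → bbox [0.2,1.2,4] .. [5.8,6.8,8.9]
B = sphere(r=9.5) → bbox [-9.5,-9.5,-9.5] .. [9.5,9.5,9.5]
lo = A.lo+B.lo = [0.2-9.5, 1.2-9.5, 4-9.5] = [-9.300,-8.300,-5.500]
hi = A.hi+B.hi = [5.8+9.5, 6.8+9.5, 8.9+9.5] = [15.300,16.300,18.400]
diag = √(24.6²+24.6²+23.9²) = √1781.53 = 42.208


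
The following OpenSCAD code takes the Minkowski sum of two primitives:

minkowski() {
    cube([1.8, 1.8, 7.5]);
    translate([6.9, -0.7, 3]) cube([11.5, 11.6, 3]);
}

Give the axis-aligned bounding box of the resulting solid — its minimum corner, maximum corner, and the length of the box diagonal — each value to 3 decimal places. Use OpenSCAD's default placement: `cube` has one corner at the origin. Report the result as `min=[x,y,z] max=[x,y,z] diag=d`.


min=[6.900,-0.700,3.000] max=[20.200,12.700,13.500] diag=21.603

A = translate([6.9, -0.7, 3]) cube([11.5, 11.6, 3]) → bbox [6.9,-0.7,3] .. [18.4,10.9,6]
B = cube([1.8, 1.8, 7.5]) → bbox [0,0,0] .. [1.8,1.8,7.5]
lo = A.lo+B.lo = [6.9+0, -0.7+0, 3+0] = [6.900,-0.700,3.000]
hi = A.hi+B.hi = [18.4+1.8, 10.9+1.8, 6+7.5] = [20.200,12.700,13.500]
diag = √(13.3²+13.4²+10.5²) = √466.7 = 21.603


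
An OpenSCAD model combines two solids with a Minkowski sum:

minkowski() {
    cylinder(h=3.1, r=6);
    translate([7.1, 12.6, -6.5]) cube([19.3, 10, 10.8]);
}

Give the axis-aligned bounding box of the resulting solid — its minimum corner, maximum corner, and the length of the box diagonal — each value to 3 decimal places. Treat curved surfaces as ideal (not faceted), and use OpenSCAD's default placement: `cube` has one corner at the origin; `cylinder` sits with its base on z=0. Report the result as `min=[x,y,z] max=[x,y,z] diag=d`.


min=[1.100,6.600,-6.500] max=[32.400,28.600,7.400] diag=40.705

A = translate([7.1, 12.6, -6.5]) cube([19.3, 10, 10.8]) → bbox [7.1,12.6,-6.5] .. [26.4,22.6,4.3]
B = cylinder(h=3.1, r=6) → bbox [-6,-6,0] .. [6,6,3.1]
lo = A.lo+B.lo = [7.1-6, 12.6-6, -6.5+0] = [1.100,6.600,-6.500]
hi = A.hi+B.hi = [26.4+6, 22.6+6, 4.3+3.1] = [32.400,28.600,7.400]
diag = √(31.3²+22²+13.9²) = √1656.9 = 40.705


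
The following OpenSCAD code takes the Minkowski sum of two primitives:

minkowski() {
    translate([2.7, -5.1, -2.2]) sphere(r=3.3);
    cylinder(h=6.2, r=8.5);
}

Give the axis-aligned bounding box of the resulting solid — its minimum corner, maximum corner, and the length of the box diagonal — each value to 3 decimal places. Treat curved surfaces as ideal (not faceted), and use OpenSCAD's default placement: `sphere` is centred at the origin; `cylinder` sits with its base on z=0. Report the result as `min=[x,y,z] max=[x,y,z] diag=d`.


A = translate([2.7, -5.1, -2.2]) sphere(r=3.3) → bbox [-0.6,-8.4,-5.5] .. [6,-1.8,1.1]
B = cylinder(h=6.2, r=8.5) → bbox [-8.5,-8.5,0] .. [8.5,8.5,6.2]
lo = A.lo+B.lo = [-0.6-8.5, -8.4-8.5, -5.5+0] = [-9.100,-16.900,-5.500]
hi = A.hi+B.hi = [6+8.5, -1.8+8.5, 1.1+6.2] = [14.500,6.700,7.300]
diag = √(23.6²+23.6²+12.8²) = √1277.76 = 35.746

min=[-9.100,-16.900,-5.500] max=[14.500,6.700,7.300] diag=35.746


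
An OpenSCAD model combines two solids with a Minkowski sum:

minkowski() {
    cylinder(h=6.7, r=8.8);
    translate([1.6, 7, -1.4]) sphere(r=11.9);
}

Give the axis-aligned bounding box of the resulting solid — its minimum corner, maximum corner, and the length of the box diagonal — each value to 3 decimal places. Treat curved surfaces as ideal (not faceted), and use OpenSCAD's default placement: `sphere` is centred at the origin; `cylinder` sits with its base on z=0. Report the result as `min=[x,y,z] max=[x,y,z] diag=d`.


A = translate([1.6, 7, -1.4]) sphere(r=11.9) → bbox [-10.3,-4.9,-13.3] .. [13.5,18.9,10.5]
B = cylinder(h=6.7, r=8.8) → bbox [-8.8,-8.8,0] .. [8.8,8.8,6.7]
lo = A.lo+B.lo = [-10.3-8.8, -4.9-8.8, -13.3+0] = [-19.100,-13.700,-13.300]
hi = A.hi+B.hi = [13.5+8.8, 18.9+8.8, 10.5+6.7] = [22.300,27.700,17.200]
diag = √(41.4²+41.4²+30.5²) = √4358.17 = 66.016

min=[-19.100,-13.700,-13.300] max=[22.300,27.700,17.200] diag=66.016


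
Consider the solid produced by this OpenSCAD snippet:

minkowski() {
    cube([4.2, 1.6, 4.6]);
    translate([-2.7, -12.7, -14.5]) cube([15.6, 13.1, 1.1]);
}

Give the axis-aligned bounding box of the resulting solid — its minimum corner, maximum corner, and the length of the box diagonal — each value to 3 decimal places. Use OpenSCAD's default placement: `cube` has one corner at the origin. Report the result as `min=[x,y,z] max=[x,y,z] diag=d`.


min=[-2.700,-12.700,-14.500] max=[17.100,2.000,-8.800] diag=25.310

A = translate([-2.7, -12.7, -14.5]) cube([15.6, 13.1, 1.1]) → bbox [-2.7,-12.7,-14.5] .. [12.9,0.4,-13.4]
B = cube([4.2, 1.6, 4.6]) → bbox [0,0,0] .. [4.2,1.6,4.6]
lo = A.lo+B.lo = [-2.7+0, -12.7+0, -14.5+0] = [-2.700,-12.700,-14.500]
hi = A.hi+B.hi = [12.9+4.2, 0.4+1.6, -13.4+4.6] = [17.100,2.000,-8.800]
diag = √(19.8²+14.7²+5.7²) = √640.62 = 25.310


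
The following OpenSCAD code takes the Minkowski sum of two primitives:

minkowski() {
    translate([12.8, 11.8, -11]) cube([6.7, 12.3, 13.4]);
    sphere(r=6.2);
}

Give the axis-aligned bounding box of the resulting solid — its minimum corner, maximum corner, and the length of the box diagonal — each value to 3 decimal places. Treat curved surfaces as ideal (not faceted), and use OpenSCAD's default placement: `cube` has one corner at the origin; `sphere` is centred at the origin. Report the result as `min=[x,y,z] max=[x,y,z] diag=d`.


A = translate([12.8, 11.8, -11]) cube([6.7, 12.3, 13.4]) → bbox [12.8,11.8,-11] .. [19.5,24.1,2.4]
B = sphere(r=6.2) → bbox [-6.2,-6.2,-6.2] .. [6.2,6.2,6.2]
lo = A.lo+B.lo = [12.8-6.2, 11.8-6.2, -11-6.2] = [6.600,5.600,-17.200]
hi = A.hi+B.hi = [19.5+6.2, 24.1+6.2, 2.4+6.2] = [25.700,30.300,8.600]
diag = √(19.1²+24.7²+25.8²) = √1640.54 = 40.504

min=[6.600,5.600,-17.200] max=[25.700,30.300,8.600] diag=40.504


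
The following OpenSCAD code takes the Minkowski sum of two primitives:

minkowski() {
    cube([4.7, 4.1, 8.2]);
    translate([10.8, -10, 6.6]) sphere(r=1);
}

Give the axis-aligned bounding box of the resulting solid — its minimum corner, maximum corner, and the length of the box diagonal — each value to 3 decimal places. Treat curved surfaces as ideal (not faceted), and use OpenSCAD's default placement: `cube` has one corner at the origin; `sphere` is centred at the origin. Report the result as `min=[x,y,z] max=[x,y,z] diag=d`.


A = translate([10.8, -10, 6.6]) sphere(r=1) → bbox [9.8,-11,5.6] .. [11.8,-9,7.6]
B = cube([4.7, 4.1, 8.2]) → bbox [0,0,0] .. [4.7,4.1,8.2]
lo = A.lo+B.lo = [9.8+0, -11+0, 5.6+0] = [9.800,-11.000,5.600]
hi = A.hi+B.hi = [11.8+4.7, -9+4.1, 7.6+8.2] = [16.500,-4.900,15.800]
diag = √(6.7²+6.1²+10.2²) = √186.14 = 13.643

min=[9.800,-11.000,5.600] max=[16.500,-4.900,15.800] diag=13.643


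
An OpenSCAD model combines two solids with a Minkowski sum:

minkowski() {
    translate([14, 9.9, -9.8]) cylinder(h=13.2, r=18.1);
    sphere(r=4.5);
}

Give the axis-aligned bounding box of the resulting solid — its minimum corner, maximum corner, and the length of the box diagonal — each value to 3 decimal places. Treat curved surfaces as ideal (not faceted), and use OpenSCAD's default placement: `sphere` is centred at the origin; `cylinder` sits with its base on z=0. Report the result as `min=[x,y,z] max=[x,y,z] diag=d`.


min=[-8.600,-12.700,-14.300] max=[36.600,32.500,7.900] diag=67.668

A = translate([14, 9.9, -9.8]) cylinder(h=13.2, r=18.1) → bbox [-4.1,-8.2,-9.8] .. [32.1,28,3.4]
B = sphere(r=4.5) → bbox [-4.5,-4.5,-4.5] .. [4.5,4.5,4.5]
lo = A.lo+B.lo = [-4.1-4.5, -8.2-4.5, -9.8-4.5] = [-8.600,-12.700,-14.300]
hi = A.hi+B.hi = [32.1+4.5, 28+4.5, 3.4+4.5] = [36.600,32.500,7.900]
diag = √(45.2²+45.2²+22.2²) = √4578.92 = 67.668


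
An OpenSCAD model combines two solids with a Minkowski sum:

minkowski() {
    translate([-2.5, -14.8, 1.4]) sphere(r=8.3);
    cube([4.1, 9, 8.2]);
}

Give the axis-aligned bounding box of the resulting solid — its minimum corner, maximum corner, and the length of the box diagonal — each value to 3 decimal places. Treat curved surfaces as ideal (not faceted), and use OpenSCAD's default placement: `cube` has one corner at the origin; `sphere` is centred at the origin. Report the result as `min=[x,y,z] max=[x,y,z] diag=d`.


A = translate([-2.5, -14.8, 1.4]) sphere(r=8.3) → bbox [-10.8,-23.1,-6.9] .. [5.8,-6.5,9.7]
B = cube([4.1, 9, 8.2]) → bbox [0,0,0] .. [4.1,9,8.2]
lo = A.lo+B.lo = [-10.8+0, -23.1+0, -6.9+0] = [-10.800,-23.100,-6.900]
hi = A.hi+B.hi = [5.8+4.1, -6.5+9, 9.7+8.2] = [9.900,2.500,17.900]
diag = √(20.7²+25.6²+24.8²) = √1698.89 = 41.218

min=[-10.800,-23.100,-6.900] max=[9.900,2.500,17.900] diag=41.218


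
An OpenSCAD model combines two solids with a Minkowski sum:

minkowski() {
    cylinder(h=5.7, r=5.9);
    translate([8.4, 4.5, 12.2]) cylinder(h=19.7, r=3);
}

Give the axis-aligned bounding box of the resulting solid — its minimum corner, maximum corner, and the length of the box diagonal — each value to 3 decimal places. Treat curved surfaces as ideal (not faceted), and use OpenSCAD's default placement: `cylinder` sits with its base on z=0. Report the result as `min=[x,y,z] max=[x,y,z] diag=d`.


A = translate([8.4, 4.5, 12.2]) cylinder(h=19.7, r=3) → bbox [5.4,1.5,12.2] .. [11.4,7.5,31.9]
B = cylinder(h=5.7, r=5.9) → bbox [-5.9,-5.9,0] .. [5.9,5.9,5.7]
lo = A.lo+B.lo = [5.4-5.9, 1.5-5.9, 12.2+0] = [-0.500,-4.400,12.200]
hi = A.hi+B.hi = [11.4+5.9, 7.5+5.9, 31.9+5.7] = [17.300,13.400,37.600]
diag = √(17.8²+17.8²+25.4²) = √1278.84 = 35.761

min=[-0.500,-4.400,12.200] max=[17.300,13.400,37.600] diag=35.761


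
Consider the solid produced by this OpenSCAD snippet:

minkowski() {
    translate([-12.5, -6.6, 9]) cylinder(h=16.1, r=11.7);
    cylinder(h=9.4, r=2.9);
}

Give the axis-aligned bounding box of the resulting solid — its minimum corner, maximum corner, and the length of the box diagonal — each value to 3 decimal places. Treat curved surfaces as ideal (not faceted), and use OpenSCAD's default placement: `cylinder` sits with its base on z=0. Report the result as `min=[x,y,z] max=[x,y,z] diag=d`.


min=[-27.100,-21.200,9.000] max=[2.100,8.000,34.500] diag=48.534

A = translate([-12.5, -6.6, 9]) cylinder(h=16.1, r=11.7) → bbox [-24.2,-18.3,9] .. [-0.8,5.1,25.1]
B = cylinder(h=9.4, r=2.9) → bbox [-2.9,-2.9,0] .. [2.9,2.9,9.4]
lo = A.lo+B.lo = [-24.2-2.9, -18.3-2.9, 9+0] = [-27.100,-21.200,9.000]
hi = A.hi+B.hi = [-0.8+2.9, 5.1+2.9, 25.1+9.4] = [2.100,8.000,34.500]
diag = √(29.2²+29.2²+25.5²) = √2355.53 = 48.534


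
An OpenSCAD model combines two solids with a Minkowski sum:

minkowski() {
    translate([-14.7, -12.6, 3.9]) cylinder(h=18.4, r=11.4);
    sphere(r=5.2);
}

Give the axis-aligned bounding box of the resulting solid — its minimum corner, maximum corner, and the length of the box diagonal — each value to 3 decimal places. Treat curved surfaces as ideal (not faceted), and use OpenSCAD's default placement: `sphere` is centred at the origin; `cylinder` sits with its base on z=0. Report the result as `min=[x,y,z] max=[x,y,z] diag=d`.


min=[-31.300,-29.200,-1.300] max=[1.900,4.000,27.500] diag=55.081

A = translate([-14.7, -12.6, 3.9]) cylinder(h=18.4, r=11.4) → bbox [-26.1,-24,3.9] .. [-3.3,-1.2,22.3]
B = sphere(r=5.2) → bbox [-5.2,-5.2,-5.2] .. [5.2,5.2,5.2]
lo = A.lo+B.lo = [-26.1-5.2, -24-5.2, 3.9-5.2] = [-31.300,-29.200,-1.300]
hi = A.hi+B.hi = [-3.3+5.2, -1.2+5.2, 22.3+5.2] = [1.900,4.000,27.500]
diag = √(33.2²+33.2²+28.8²) = √3033.92 = 55.081


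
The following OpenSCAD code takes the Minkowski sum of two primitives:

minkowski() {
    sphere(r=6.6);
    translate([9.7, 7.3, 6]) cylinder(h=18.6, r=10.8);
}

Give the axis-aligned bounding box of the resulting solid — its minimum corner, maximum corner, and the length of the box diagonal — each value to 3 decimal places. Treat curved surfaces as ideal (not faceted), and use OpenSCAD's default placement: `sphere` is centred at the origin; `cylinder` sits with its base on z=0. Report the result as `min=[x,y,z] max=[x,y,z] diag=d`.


A = translate([9.7, 7.3, 6]) cylinder(h=18.6, r=10.8) → bbox [-1.1,-3.5,6] .. [20.5,18.1,24.6]
B = sphere(r=6.6) → bbox [-6.6,-6.6,-6.6] .. [6.6,6.6,6.6]
lo = A.lo+B.lo = [-1.1-6.6, -3.5-6.6, 6-6.6] = [-7.700,-10.100,-0.600]
hi = A.hi+B.hi = [20.5+6.6, 18.1+6.6, 24.6+6.6] = [27.100,24.700,31.200]
diag = √(34.8²+34.8²+31.8²) = √3433.32 = 58.595

min=[-7.700,-10.100,-0.600] max=[27.100,24.700,31.200] diag=58.595


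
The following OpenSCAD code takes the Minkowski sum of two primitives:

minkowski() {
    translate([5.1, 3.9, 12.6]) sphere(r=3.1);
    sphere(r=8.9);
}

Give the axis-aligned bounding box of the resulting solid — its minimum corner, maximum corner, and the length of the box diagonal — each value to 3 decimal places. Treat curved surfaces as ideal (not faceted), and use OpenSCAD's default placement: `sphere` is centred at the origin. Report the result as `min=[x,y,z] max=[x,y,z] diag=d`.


min=[-6.900,-8.100,0.600] max=[17.100,15.900,24.600] diag=41.569

A = translate([5.1, 3.9, 12.6]) sphere(r=3.1) → bbox [2,0.8,9.5] .. [8.2,7,15.7]
B = sphere(r=8.9) → bbox [-8.9,-8.9,-8.9] .. [8.9,8.9,8.9]
lo = A.lo+B.lo = [2-8.9, 0.8-8.9, 9.5-8.9] = [-6.900,-8.100,0.600]
hi = A.hi+B.hi = [8.2+8.9, 7+8.9, 15.7+8.9] = [17.100,15.900,24.600]
diag = √(24²+24²+24²) = √1728 = 41.569


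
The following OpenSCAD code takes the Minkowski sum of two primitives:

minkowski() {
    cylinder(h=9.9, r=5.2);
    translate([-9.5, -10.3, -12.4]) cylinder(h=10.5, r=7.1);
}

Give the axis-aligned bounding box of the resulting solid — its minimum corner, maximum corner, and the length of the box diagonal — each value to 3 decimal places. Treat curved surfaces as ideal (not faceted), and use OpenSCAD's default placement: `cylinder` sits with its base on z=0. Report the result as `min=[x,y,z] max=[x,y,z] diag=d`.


A = translate([-9.5, -10.3, -12.4]) cylinder(h=10.5, r=7.1) → bbox [-16.6,-17.4,-12.4] .. [-2.4,-3.2,-1.9]
B = cylinder(h=9.9, r=5.2) → bbox [-5.2,-5.2,0] .. [5.2,5.2,9.9]
lo = A.lo+B.lo = [-16.6-5.2, -17.4-5.2, -12.4+0] = [-21.800,-22.600,-12.400]
hi = A.hi+B.hi = [-2.4+5.2, -3.2+5.2, -1.9+9.9] = [2.800,2.000,8.000]
diag = √(24.6²+24.6²+20.4²) = √1626.48 = 40.330

min=[-21.800,-22.600,-12.400] max=[2.800,2.000,8.000] diag=40.330


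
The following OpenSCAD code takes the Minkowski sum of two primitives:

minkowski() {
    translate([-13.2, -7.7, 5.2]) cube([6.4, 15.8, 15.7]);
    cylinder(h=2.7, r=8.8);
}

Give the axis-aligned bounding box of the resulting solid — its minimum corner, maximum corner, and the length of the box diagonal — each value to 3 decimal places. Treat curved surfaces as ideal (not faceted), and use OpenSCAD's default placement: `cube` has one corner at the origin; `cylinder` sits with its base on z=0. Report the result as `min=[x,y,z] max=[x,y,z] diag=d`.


A = translate([-13.2, -7.7, 5.2]) cube([6.4, 15.8, 15.7]) → bbox [-13.2,-7.7,5.2] .. [-6.8,8.1,20.9]
B = cylinder(h=2.7, r=8.8) → bbox [-8.8,-8.8,0] .. [8.8,8.8,2.7]
lo = A.lo+B.lo = [-13.2-8.8, -7.7-8.8, 5.2+0] = [-22.000,-16.500,5.200]
hi = A.hi+B.hi = [-6.8+8.8, 8.1+8.8, 20.9+2.7] = [2.000,16.900,23.600]
diag = √(24²+33.4²+18.4²) = √2030.12 = 45.057

min=[-22.000,-16.500,5.200] max=[2.000,16.900,23.600] diag=45.057


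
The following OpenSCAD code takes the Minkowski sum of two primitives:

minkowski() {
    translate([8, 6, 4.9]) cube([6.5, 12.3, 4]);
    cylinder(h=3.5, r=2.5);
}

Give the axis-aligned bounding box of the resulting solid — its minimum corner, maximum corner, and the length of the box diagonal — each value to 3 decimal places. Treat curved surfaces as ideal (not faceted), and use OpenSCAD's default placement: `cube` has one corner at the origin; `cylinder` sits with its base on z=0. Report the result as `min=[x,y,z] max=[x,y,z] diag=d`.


A = translate([8, 6, 4.9]) cube([6.5, 12.3, 4]) → bbox [8,6,4.9] .. [14.5,18.3,8.9]
B = cylinder(h=3.5, r=2.5) → bbox [-2.5,-2.5,0] .. [2.5,2.5,3.5]
lo = A.lo+B.lo = [8-2.5, 6-2.5, 4.9+0] = [5.500,3.500,4.900]
hi = A.hi+B.hi = [14.5+2.5, 18.3+2.5, 8.9+3.5] = [17.000,20.800,12.400]
diag = √(11.5²+17.3²+7.5²) = √487.79 = 22.086

min=[5.500,3.500,4.900] max=[17.000,20.800,12.400] diag=22.086


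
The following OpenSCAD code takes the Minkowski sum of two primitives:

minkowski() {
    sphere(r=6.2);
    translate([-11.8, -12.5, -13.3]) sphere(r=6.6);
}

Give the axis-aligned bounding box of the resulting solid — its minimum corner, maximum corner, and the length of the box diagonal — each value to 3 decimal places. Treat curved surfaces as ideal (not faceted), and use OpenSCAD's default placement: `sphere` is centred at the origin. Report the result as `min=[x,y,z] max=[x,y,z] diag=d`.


min=[-24.600,-25.300,-26.100] max=[1.000,0.300,-0.500] diag=44.341

A = translate([-11.8, -12.5, -13.3]) sphere(r=6.6) → bbox [-18.4,-19.1,-19.9] .. [-5.2,-5.9,-6.7]
B = sphere(r=6.2) → bbox [-6.2,-6.2,-6.2] .. [6.2,6.2,6.2]
lo = A.lo+B.lo = [-18.4-6.2, -19.1-6.2, -19.9-6.2] = [-24.600,-25.300,-26.100]
hi = A.hi+B.hi = [-5.2+6.2, -5.9+6.2, -6.7+6.2] = [1.000,0.300,-0.500]
diag = √(25.6²+25.6²+25.6²) = √1966.08 = 44.341


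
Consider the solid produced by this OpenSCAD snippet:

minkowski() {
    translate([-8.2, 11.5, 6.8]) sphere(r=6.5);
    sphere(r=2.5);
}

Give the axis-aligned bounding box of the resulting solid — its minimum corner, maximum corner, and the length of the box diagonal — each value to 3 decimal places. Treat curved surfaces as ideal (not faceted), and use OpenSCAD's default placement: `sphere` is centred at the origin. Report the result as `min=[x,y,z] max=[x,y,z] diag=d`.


min=[-17.200,2.500,-2.200] max=[0.800,20.500,15.800] diag=31.177

A = translate([-8.2, 11.5, 6.8]) sphere(r=6.5) → bbox [-14.7,5,0.3] .. [-1.7,18,13.3]
B = sphere(r=2.5) → bbox [-2.5,-2.5,-2.5] .. [2.5,2.5,2.5]
lo = A.lo+B.lo = [-14.7-2.5, 5-2.5, 0.3-2.5] = [-17.200,2.500,-2.200]
hi = A.hi+B.hi = [-1.7+2.5, 18+2.5, 13.3+2.5] = [0.800,20.500,15.800]
diag = √(18²+18²+18²) = √972 = 31.177


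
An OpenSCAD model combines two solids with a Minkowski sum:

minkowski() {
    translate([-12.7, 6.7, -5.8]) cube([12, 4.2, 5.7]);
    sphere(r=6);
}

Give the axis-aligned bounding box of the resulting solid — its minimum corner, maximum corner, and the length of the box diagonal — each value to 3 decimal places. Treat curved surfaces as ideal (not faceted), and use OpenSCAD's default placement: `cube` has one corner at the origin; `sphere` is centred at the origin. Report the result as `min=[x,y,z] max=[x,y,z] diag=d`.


min=[-18.700,0.700,-11.800] max=[5.300,16.900,5.900] diag=33.937

A = translate([-12.7, 6.7, -5.8]) cube([12, 4.2, 5.7]) → bbox [-12.7,6.7,-5.8] .. [-0.7,10.9,-0.1]
B = sphere(r=6) → bbox [-6,-6,-6] .. [6,6,6]
lo = A.lo+B.lo = [-12.7-6, 6.7-6, -5.8-6] = [-18.700,0.700,-11.800]
hi = A.hi+B.hi = [-0.7+6, 10.9+6, -0.1+6] = [5.300,16.900,5.900]
diag = √(24²+16.2²+17.7²) = √1151.73 = 33.937


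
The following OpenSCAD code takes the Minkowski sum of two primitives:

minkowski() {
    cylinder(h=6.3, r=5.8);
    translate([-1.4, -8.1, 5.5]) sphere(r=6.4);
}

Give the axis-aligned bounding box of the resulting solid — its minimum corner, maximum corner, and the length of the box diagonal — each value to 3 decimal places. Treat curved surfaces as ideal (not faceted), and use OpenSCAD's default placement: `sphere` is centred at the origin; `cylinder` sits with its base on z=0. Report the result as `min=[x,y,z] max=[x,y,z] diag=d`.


min=[-13.600,-20.300,-0.900] max=[10.800,4.100,18.200] diag=39.440

A = translate([-1.4, -8.1, 5.5]) sphere(r=6.4) → bbox [-7.8,-14.5,-0.9] .. [5,-1.7,11.9]
B = cylinder(h=6.3, r=5.8) → bbox [-5.8,-5.8,0] .. [5.8,5.8,6.3]
lo = A.lo+B.lo = [-7.8-5.8, -14.5-5.8, -0.9+0] = [-13.600,-20.300,-0.900]
hi = A.hi+B.hi = [5+5.8, -1.7+5.8, 11.9+6.3] = [10.800,4.100,18.200]
diag = √(24.4²+24.4²+19.1²) = √1555.53 = 39.440


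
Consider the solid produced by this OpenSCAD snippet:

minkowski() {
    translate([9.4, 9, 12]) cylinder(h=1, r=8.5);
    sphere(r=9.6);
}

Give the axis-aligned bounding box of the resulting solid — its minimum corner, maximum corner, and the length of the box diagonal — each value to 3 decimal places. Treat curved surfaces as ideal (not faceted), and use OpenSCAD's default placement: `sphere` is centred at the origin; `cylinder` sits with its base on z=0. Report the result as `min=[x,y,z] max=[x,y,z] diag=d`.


min=[-8.700,-9.100,2.400] max=[27.500,27.100,22.600] diag=55.036

A = translate([9.4, 9, 12]) cylinder(h=1, r=8.5) → bbox [0.9,0.5,12] .. [17.9,17.5,13]
B = sphere(r=9.6) → bbox [-9.6,-9.6,-9.6] .. [9.6,9.6,9.6]
lo = A.lo+B.lo = [0.9-9.6, 0.5-9.6, 12-9.6] = [-8.700,-9.100,2.400]
hi = A.hi+B.hi = [17.9+9.6, 17.5+9.6, 13+9.6] = [27.500,27.100,22.600]
diag = √(36.2²+36.2²+20.2²) = √3028.92 = 55.036


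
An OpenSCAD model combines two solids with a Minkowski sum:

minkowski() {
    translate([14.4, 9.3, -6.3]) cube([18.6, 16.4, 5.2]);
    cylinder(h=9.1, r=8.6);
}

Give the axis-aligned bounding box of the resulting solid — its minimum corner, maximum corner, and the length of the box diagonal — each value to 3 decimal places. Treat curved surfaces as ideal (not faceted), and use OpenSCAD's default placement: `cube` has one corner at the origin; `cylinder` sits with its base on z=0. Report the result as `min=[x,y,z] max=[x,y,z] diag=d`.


A = translate([14.4, 9.3, -6.3]) cube([18.6, 16.4, 5.2]) → bbox [14.4,9.3,-6.3] .. [33,25.7,-1.1]
B = cylinder(h=9.1, r=8.6) → bbox [-8.6,-8.6,0] .. [8.6,8.6,9.1]
lo = A.lo+B.lo = [14.4-8.6, 9.3-8.6, -6.3+0] = [5.800,0.700,-6.300]
hi = A.hi+B.hi = [33+8.6, 25.7+8.6, -1.1+9.1] = [41.600,34.300,8.000]
diag = √(35.8²+33.6²+14.3²) = √2615.09 = 51.138

min=[5.800,0.700,-6.300] max=[41.600,34.300,8.000] diag=51.138


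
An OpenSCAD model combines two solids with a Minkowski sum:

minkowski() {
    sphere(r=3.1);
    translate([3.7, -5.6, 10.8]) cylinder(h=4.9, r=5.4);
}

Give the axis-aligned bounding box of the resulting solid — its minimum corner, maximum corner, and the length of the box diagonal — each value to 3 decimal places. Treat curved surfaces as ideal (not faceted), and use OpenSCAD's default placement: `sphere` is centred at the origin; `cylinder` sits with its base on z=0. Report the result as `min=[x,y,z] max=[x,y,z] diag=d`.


A = translate([3.7, -5.6, 10.8]) cylinder(h=4.9, r=5.4) → bbox [-1.7,-11,10.8] .. [9.1,-0.2,15.7]
B = sphere(r=3.1) → bbox [-3.1,-3.1,-3.1] .. [3.1,3.1,3.1]
lo = A.lo+B.lo = [-1.7-3.1, -11-3.1, 10.8-3.1] = [-4.800,-14.100,7.700]
hi = A.hi+B.hi = [9.1+3.1, -0.2+3.1, 15.7+3.1] = [12.200,2.900,18.800]
diag = √(17²+17²+11.1²) = √701.21 = 26.480

min=[-4.800,-14.100,7.700] max=[12.200,2.900,18.800] diag=26.480


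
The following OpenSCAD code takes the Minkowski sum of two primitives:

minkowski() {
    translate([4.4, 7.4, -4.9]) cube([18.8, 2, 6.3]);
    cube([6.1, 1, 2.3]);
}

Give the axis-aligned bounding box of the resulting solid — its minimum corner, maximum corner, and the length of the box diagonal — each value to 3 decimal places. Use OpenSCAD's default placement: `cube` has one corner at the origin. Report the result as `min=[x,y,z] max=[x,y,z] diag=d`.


A = translate([4.4, 7.4, -4.9]) cube([18.8, 2, 6.3]) → bbox [4.4,7.4,-4.9] .. [23.2,9.4,1.4]
B = cube([6.1, 1, 2.3]) → bbox [0,0,0] .. [6.1,1,2.3]
lo = A.lo+B.lo = [4.4+0, 7.4+0, -4.9+0] = [4.400,7.400,-4.900]
hi = A.hi+B.hi = [23.2+6.1, 9.4+1, 1.4+2.3] = [29.300,10.400,3.700]
diag = √(24.9²+3²+8.6²) = √702.97 = 26.514

min=[4.400,7.400,-4.900] max=[29.300,10.400,3.700] diag=26.514
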